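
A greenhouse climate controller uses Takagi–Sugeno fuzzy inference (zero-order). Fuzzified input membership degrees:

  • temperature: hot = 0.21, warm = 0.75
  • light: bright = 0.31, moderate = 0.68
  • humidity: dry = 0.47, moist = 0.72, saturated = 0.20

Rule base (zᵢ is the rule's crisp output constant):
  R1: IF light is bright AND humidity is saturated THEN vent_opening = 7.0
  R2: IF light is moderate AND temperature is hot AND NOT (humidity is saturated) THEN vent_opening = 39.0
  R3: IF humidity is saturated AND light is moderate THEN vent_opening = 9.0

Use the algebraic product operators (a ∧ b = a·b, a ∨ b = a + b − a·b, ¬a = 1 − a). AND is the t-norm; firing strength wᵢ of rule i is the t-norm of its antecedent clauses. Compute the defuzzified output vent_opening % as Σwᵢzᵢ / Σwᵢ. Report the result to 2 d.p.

R1 (z=7.0): bright=0.31, saturated=0.20; AND[a·b] → w = 0.0620
R2 (z=39.0): moderate=0.68, hot=0.21, ¬saturated=1−0.20=0.80; AND[a·b] → w = 0.1142
R3 (z=9.0): saturated=0.20, moderate=0.68; AND[a·b] → w = 0.1360
Weighted average = (0.0620·7.0 + 0.1142·39.0 + 0.1360·9.0) / (0.0620 + 0.1142 + 0.1360)
  = 6.1134 / 0.3122 = 19.58

19.58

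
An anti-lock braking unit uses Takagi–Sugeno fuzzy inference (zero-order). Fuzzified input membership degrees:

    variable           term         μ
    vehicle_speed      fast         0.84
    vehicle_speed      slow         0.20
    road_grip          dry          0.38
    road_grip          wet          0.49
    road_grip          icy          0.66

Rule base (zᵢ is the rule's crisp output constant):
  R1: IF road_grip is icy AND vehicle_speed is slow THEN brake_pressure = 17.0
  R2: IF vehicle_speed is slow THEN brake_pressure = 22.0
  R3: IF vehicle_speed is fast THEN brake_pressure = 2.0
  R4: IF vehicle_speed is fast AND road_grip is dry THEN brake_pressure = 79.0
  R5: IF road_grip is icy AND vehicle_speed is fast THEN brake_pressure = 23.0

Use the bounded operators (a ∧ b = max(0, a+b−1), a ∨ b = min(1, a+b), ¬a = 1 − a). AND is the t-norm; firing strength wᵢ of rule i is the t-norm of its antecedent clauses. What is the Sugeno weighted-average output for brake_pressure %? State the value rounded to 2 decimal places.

R1 (z=17.0): icy=0.66, slow=0.20; AND[max(0, a+b−1)] → w = 0.00
R2 (z=22.0): slow=0.20 → w = 0.20
R3 (z=2.0): fast=0.84 → w = 0.84
R4 (z=79.0): fast=0.84, dry=0.38; AND[max(0, a+b−1)] → w = 0.22
R5 (z=23.0): icy=0.66, fast=0.84; AND[max(0, a+b−1)] → w = 0.50
Weighted average = (0.00·17.0 + 0.20·22.0 + 0.84·2.0 + 0.22·79.0 + 0.50·23.0) / (0.00 + 0.20 + 0.84 + 0.22 + 0.50)
  = 34.9600 / 1.7600 = 19.86

19.86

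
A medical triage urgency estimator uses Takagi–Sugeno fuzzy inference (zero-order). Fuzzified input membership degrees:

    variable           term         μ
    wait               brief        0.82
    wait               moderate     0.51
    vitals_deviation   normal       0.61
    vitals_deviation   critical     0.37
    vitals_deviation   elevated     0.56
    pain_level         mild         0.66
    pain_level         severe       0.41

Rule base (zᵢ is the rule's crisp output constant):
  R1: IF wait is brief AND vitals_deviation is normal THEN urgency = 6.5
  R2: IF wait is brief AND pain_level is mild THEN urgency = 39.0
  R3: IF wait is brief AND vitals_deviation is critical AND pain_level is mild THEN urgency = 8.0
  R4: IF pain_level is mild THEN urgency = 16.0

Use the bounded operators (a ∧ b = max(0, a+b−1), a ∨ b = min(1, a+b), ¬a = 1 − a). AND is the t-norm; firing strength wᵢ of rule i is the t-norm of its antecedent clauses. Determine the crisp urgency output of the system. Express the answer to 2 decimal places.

R1 (z=6.5): brief=0.82, normal=0.61; AND[max(0, a+b−1)] → w = 0.43
R2 (z=39.0): brief=0.82, mild=0.66; AND[max(0, a+b−1)] → w = 0.48
R3 (z=8.0): brief=0.82, critical=0.37, mild=0.66; AND[max(0, a+b−1)] → w = 0.00
R4 (z=16.0): mild=0.66 → w = 0.66
Weighted average = (0.43·6.5 + 0.48·39.0 + 0.00·8.0 + 0.66·16.0) / (0.43 + 0.48 + 0.00 + 0.66)
  = 32.0750 / 1.5700 = 20.43

20.43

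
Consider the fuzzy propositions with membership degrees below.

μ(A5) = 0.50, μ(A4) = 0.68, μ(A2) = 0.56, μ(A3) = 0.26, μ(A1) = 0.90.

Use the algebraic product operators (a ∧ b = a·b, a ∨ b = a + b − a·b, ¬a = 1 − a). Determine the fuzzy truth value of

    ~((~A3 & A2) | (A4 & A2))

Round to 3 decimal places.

0.363

~A3 = 1 − 0.2600 = 0.7400
~A3 & A2 = a·b on (0.7400, 0.5600) = 0.4144
A4 & A2 = a·b on (0.6800, 0.5600) = 0.3808
(~A3 & A2) | (A4 & A2) = a + b − a·b on (0.4144, 0.3808) = 0.6374
~((~A3 & A2) | (A4 & A2)) = 1 − 0.6374 = 0.3626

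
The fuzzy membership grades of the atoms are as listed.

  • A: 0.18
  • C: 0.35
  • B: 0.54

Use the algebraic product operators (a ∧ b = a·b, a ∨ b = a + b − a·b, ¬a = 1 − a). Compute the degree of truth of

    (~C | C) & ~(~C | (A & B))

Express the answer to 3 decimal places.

~C = 1 − 0.3500 = 0.6500
~C | C = a + b − a·b on (0.6500, 0.3500) = 0.7725
~C = 1 − 0.3500 = 0.6500
A & B = a·b on (0.1800, 0.5400) = 0.0972
~C | (A & B) = a + b − a·b on (0.6500, 0.0972) = 0.6840
~(~C | (A & B)) = 1 − 0.6840 = 0.3160
(~C | C) & ~(~C | (A & B)) = a·b on (0.7725, 0.3160) = 0.2441

0.244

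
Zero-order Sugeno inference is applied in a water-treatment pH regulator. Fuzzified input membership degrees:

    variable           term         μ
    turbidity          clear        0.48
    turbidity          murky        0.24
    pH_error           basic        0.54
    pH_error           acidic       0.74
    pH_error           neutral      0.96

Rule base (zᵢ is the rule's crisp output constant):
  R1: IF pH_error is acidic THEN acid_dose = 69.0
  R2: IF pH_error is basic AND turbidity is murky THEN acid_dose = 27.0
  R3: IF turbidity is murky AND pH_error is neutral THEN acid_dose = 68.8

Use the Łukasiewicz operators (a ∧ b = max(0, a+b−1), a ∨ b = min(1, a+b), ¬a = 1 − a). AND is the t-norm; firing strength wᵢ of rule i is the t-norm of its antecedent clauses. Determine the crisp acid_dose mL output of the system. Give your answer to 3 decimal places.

R1 (z=69.0): acidic=0.74 → w = 0.74
R2 (z=27.0): basic=0.54, murky=0.24; AND[max(0, a+b−1)] → w = 0.00
R3 (z=68.8): murky=0.24, neutral=0.96; AND[max(0, a+b−1)] → w = 0.20
Weighted average = (0.74·69.0 + 0.00·27.0 + 0.20·68.8) / (0.74 + 0.00 + 0.20)
  = 64.8200 / 0.9400 = 68.957

68.957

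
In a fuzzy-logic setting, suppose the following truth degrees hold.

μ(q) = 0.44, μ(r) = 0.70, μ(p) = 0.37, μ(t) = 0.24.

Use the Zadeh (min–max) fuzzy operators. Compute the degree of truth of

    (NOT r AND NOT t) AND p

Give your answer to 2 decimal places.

NOT r = 1 − 0.70 = 0.30
NOT t = 1 − 0.24 = 0.76
NOT r AND NOT t = min(a, b) on (0.30, 0.76) = 0.30
(NOT r AND NOT t) AND p = min(a, b) on (0.30, 0.37) = 0.30

0.30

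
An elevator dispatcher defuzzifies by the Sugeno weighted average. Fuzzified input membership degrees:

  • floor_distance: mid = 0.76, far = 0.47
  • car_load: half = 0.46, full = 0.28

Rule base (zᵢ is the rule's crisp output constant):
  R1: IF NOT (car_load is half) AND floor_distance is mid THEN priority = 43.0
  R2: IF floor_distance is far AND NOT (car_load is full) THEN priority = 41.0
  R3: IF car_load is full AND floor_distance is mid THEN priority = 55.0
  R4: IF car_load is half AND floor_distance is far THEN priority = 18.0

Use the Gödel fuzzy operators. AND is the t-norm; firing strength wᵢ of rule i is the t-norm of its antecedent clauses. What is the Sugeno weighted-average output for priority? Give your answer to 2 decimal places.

37.81

R1 (z=43.0): ¬half=1−0.46=0.54, mid=0.76; AND[min(a, b)] → w = 0.54
R2 (z=41.0): far=0.47, ¬full=1−0.28=0.72; AND[min(a, b)] → w = 0.47
R3 (z=55.0): full=0.28, mid=0.76; AND[min(a, b)] → w = 0.28
R4 (z=18.0): half=0.46, far=0.47; AND[min(a, b)] → w = 0.46
Weighted average = (0.54·43.0 + 0.47·41.0 + 0.28·55.0 + 0.46·18.0) / (0.54 + 0.47 + 0.28 + 0.46)
  = 66.1700 / 1.7500 = 37.81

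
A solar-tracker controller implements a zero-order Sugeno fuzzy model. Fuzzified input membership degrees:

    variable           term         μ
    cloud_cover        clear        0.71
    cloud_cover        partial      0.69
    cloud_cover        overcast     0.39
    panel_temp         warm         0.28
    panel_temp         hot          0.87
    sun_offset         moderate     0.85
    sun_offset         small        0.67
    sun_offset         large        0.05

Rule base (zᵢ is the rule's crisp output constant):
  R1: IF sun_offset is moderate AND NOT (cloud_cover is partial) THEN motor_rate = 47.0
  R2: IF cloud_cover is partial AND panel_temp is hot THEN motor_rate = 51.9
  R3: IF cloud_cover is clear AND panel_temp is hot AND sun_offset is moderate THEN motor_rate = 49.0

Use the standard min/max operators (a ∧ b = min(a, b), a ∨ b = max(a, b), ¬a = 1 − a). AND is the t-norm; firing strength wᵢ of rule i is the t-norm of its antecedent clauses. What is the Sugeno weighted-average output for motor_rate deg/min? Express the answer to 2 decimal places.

R1 (z=47.0): moderate=0.85, ¬partial=1−0.69=0.31; AND[min(a, b)] → w = 0.31
R2 (z=51.9): partial=0.69, hot=0.87; AND[min(a, b)] → w = 0.69
R3 (z=49.0): clear=0.71, hot=0.87, moderate=0.85; AND[min(a, b)] → w = 0.71
Weighted average = (0.31·47.0 + 0.69·51.9 + 0.71·49.0) / (0.31 + 0.69 + 0.71)
  = 85.1710 / 1.7100 = 49.81

49.81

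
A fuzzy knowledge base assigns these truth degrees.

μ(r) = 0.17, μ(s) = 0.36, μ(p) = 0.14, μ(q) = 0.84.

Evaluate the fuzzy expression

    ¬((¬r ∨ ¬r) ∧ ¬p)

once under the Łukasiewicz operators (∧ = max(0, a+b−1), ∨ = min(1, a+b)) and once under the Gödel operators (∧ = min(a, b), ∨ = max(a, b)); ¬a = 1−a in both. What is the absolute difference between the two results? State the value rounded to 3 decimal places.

0.030

Under Łukasiewicz:
  ¬r = 1 − 0.17 = 0.83
  ¬r = 1 − 0.17 = 0.83
  ¬r ∨ ¬r = min(1, a+b) on (0.83, 0.83) = 1.00
  ¬p = 1 − 0.14 = 0.86
  (¬r ∨ ¬r) ∧ ¬p = max(0, a+b−1) on (1.00, 0.86) = 0.86
  ¬((¬r ∨ ¬r) ∧ ¬p) = 1 − 0.86 = 0.14
  → value = 0.1400
Under Gödel:
  ¬r = 1 − 0.17 = 0.83
  ¬r = 1 − 0.17 = 0.83
  ¬r ∨ ¬r = max(a, b) on (0.83, 0.83) = 0.83
  ¬p = 1 − 0.14 = 0.86
  (¬r ∨ ¬r) ∧ ¬p = min(a, b) on (0.83, 0.86) = 0.83
  ¬((¬r ∨ ¬r) ∧ ¬p) = 1 − 0.83 = 0.17
  → value = 0.1700
|0.1400 − 0.1700| = 0.030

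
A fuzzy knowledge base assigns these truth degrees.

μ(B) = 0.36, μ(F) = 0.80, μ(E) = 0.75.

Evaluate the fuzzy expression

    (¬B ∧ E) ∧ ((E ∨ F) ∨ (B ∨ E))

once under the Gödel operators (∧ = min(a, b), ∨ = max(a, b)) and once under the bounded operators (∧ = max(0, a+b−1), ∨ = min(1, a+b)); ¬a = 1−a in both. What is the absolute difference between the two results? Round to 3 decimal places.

Under Gödel:
  ¬B = 1 − 0.36 = 0.64
  ¬B ∧ E = min(a, b) on (0.64, 0.75) = 0.64
  E ∨ F = max(a, b) on (0.75, 0.80) = 0.80
  B ∨ E = max(a, b) on (0.36, 0.75) = 0.75
  (E ∨ F) ∨ (B ∨ E) = max(a, b) on (0.80, 0.75) = 0.80
  (¬B ∧ E) ∧ ((E ∨ F) ∨ (B ∨ E)) = min(a, b) on (0.64, 0.80) = 0.64
  → value = 0.6400
Under bounded:
  ¬B = 1 − 0.36 = 0.64
  ¬B ∧ E = max(0, a+b−1) on (0.64, 0.75) = 0.39
  E ∨ F = min(1, a+b) on (0.75, 0.80) = 1.00
  B ∨ E = min(1, a+b) on (0.36, 0.75) = 1.00
  (E ∨ F) ∨ (B ∨ E) = min(1, a+b) on (1.00, 1.00) = 1.00
  (¬B ∧ E) ∧ ((E ∨ F) ∨ (B ∨ E)) = max(0, a+b−1) on (0.39, 1.00) = 0.39
  → value = 0.3900
|0.6400 − 0.3900| = 0.250

0.250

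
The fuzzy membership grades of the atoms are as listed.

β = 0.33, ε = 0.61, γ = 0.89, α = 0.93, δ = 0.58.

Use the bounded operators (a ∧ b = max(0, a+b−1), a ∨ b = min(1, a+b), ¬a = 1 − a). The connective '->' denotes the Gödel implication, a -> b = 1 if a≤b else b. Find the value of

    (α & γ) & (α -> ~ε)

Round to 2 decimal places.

α & γ = max(0, a+b−1) on (0.93, 0.89) = 0.82
~ε = 1 − 0.61 = 0.39
α -> ~ε  [Gödel: 1 if a≤b else b] with a=0.93, b=0.39 → 0.39
(α & γ) & (α -> ~ε) = max(0, a+b−1) on (0.82, 0.39) = 0.21

0.21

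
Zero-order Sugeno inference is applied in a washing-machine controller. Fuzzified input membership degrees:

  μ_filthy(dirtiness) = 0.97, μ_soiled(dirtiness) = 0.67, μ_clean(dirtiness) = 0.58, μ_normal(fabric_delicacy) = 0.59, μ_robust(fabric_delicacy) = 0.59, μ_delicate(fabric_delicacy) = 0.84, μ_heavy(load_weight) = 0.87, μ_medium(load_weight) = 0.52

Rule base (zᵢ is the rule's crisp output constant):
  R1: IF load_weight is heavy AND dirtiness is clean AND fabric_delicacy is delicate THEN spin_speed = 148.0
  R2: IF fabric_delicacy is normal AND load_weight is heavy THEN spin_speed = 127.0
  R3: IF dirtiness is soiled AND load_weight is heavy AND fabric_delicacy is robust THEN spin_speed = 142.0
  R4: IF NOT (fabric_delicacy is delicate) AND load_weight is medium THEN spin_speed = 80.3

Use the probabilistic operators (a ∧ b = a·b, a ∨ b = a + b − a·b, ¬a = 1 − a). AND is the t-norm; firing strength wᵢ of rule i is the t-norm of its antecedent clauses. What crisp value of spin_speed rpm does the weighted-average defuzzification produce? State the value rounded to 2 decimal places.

R1 (z=148.0): heavy=0.87, clean=0.58, delicate=0.84; AND[a·b] → w = 0.4239
R2 (z=127.0): normal=0.59, heavy=0.87; AND[a·b] → w = 0.5133
R3 (z=142.0): soiled=0.67, heavy=0.87, robust=0.59; AND[a·b] → w = 0.3439
R4 (z=80.3): ¬delicate=1−0.84=0.16, medium=0.52; AND[a·b] → w = 0.0832
Weighted average = (0.4239·148.0 + 0.5133·127.0 + 0.3439·142.0 + 0.0832·80.3) / (0.4239 + 0.5133 + 0.3439 + 0.0832)
  = 183.4373 / 1.3643 = 134.46

134.46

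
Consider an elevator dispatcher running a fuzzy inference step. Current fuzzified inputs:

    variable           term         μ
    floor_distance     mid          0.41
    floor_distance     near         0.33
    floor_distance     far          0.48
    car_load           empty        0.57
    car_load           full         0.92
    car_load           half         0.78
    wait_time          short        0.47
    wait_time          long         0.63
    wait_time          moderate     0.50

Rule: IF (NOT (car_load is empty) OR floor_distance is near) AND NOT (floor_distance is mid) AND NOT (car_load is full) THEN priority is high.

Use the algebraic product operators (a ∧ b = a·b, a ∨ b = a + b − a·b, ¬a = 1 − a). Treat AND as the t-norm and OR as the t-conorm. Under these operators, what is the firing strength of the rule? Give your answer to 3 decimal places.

firing strength: (¬empty=1−0.57=0.43 OR near=0.33) = 0.6181; AND[a·b] with ¬mid=1−0.41=0.59, ¬full=1−0.92=0.08 → w = 0.0292

0.029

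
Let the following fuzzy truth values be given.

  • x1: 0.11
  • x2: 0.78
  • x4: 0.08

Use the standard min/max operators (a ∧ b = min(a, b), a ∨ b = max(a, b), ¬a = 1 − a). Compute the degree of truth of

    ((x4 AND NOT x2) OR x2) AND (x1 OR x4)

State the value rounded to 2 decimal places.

0.11

NOT x2 = 1 − 0.78 = 0.22
x4 AND NOT x2 = min(a, b) on (0.08, 0.22) = 0.08
(x4 AND NOT x2) OR x2 = max(a, b) on (0.08, 0.78) = 0.78
x1 OR x4 = max(a, b) on (0.11, 0.08) = 0.11
((x4 AND NOT x2) OR x2) AND (x1 OR x4) = min(a, b) on (0.78, 0.11) = 0.11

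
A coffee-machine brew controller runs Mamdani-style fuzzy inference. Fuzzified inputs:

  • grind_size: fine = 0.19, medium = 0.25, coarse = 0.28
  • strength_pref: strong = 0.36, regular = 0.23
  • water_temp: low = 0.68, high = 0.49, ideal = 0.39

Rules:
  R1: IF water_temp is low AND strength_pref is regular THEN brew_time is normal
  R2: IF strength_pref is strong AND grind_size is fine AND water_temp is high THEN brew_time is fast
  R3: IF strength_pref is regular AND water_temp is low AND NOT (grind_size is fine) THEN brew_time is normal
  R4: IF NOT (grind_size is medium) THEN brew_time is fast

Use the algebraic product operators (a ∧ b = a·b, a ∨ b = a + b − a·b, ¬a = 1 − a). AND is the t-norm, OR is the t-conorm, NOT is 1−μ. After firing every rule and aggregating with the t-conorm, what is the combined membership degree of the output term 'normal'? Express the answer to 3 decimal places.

R1: low=0.68, regular=0.23; AND[a·b] → w = 0.1564
R2: strong=0.36, fine=0.19, high=0.49; AND[a·b] → w = 0.0335
R3: regular=0.23, low=0.68, ¬fine=1−0.19=0.81; AND[a·b] → w = 0.1267
R4: ¬medium=1−0.25=0.75 → w = 0.7500
Rules with consequent 'normal': {R1, R3} → strengths 0.1564, 0.1267
Aggregate via t-conorm [a + b − a·b]: 0.2633

0.263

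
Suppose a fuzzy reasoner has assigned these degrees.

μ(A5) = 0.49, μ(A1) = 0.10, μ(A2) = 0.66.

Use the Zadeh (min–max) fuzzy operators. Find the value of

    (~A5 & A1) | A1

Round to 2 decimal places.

0.10

~A5 = 1 − 0.49 = 0.51
~A5 & A1 = min(a, b) on (0.51, 0.10) = 0.10
(~A5 & A1) | A1 = max(a, b) on (0.10, 0.10) = 0.10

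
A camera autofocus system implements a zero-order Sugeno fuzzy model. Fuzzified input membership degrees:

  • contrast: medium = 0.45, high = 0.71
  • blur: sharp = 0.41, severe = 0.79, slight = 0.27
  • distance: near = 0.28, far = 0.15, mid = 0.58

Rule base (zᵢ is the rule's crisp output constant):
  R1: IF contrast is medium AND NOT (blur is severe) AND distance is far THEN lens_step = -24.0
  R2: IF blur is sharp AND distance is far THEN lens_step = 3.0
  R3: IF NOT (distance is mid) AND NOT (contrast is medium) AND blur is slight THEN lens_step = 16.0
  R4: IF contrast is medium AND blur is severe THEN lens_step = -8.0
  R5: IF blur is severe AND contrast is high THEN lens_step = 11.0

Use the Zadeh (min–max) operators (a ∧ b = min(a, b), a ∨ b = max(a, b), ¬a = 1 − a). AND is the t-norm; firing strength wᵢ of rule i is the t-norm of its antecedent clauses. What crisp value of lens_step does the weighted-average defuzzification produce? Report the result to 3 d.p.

R1 (z=-24.0): medium=0.45, ¬severe=1−0.79=0.21, far=0.15; AND[min(a, b)] → w = 0.15
R2 (z=3.0): sharp=0.41, far=0.15; AND[min(a, b)] → w = 0.15
R3 (z=16.0): ¬mid=1−0.58=0.42, ¬medium=1−0.45=0.55, slight=0.27; AND[min(a, b)] → w = 0.27
R4 (z=-8.0): medium=0.45, severe=0.79; AND[min(a, b)] → w = 0.45
R5 (z=11.0): severe=0.79, high=0.71; AND[min(a, b)] → w = 0.71
Weighted average = (0.15·-24.0 + 0.15·3.0 + 0.27·16.0 + 0.45·-8.0 + 0.71·11.0) / (0.15 + 0.15 + 0.27 + 0.45 + 0.71)
  = 5.3800 / 1.7300 = 3.110

3.110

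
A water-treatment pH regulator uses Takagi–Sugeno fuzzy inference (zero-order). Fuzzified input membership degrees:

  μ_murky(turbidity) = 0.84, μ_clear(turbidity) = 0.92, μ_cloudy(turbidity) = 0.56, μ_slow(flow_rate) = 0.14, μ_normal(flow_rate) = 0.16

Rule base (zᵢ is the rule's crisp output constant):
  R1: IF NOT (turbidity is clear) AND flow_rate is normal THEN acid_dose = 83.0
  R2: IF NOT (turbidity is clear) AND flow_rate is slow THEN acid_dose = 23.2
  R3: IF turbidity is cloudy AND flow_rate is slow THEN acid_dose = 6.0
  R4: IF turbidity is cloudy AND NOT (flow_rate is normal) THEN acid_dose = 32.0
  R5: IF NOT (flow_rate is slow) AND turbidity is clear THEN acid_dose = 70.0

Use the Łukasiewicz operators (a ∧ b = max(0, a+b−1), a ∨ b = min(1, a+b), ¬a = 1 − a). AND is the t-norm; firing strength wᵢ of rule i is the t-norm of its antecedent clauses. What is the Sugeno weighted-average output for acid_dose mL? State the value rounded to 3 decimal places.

57.119

R1 (z=83.0): ¬clear=1−0.92=0.08, normal=0.16; AND[max(0, a+b−1)] → w = 0.00
R2 (z=23.2): ¬clear=1−0.92=0.08, slow=0.14; AND[max(0, a+b−1)] → w = 0.00
R3 (z=6.0): cloudy=0.56, slow=0.14; AND[max(0, a+b−1)] → w = 0.00
R4 (z=32.0): cloudy=0.56, ¬normal=1−0.16=0.84; AND[max(0, a+b−1)] → w = 0.40
R5 (z=70.0): ¬slow=1−0.14=0.86, clear=0.92; AND[max(0, a+b−1)] → w = 0.78
Weighted average = (0.00·83.0 + 0.00·23.2 + 0.00·6.0 + 0.40·32.0 + 0.78·70.0) / (0.00 + 0.00 + 0.00 + 0.40 + 0.78)
  = 67.4000 / 1.1800 = 57.119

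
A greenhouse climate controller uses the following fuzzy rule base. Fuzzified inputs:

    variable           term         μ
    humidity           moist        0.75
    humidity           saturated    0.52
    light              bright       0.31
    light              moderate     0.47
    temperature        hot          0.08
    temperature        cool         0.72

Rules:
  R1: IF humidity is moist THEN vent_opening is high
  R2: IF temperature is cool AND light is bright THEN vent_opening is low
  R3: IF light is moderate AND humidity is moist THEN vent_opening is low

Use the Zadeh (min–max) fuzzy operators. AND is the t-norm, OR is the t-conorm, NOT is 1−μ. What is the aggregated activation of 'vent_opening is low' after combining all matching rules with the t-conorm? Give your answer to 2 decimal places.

R1: moist=0.75 → w = 0.75
R2: cool=0.72, bright=0.31; AND[min(a, b)] → w = 0.31
R3: moderate=0.47, moist=0.75; AND[min(a, b)] → w = 0.47
Rules with consequent 'low': {R2, R3} → strengths 0.31, 0.47
Aggregate via t-conorm [max(a, b)]: 0.47

0.47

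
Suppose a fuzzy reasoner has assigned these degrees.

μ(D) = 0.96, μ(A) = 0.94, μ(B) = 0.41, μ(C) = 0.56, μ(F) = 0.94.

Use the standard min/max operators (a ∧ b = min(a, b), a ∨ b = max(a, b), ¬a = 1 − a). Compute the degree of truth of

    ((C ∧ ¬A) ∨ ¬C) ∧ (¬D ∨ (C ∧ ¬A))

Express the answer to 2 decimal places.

0.06

¬A = 1 − 0.94 = 0.06
C ∧ ¬A = min(a, b) on (0.56, 0.06) = 0.06
¬C = 1 − 0.56 = 0.44
(C ∧ ¬A) ∨ ¬C = max(a, b) on (0.06, 0.44) = 0.44
¬D = 1 − 0.96 = 0.04
¬A = 1 − 0.94 = 0.06
C ∧ ¬A = min(a, b) on (0.56, 0.06) = 0.06
¬D ∨ (C ∧ ¬A) = max(a, b) on (0.04, 0.06) = 0.06
((C ∧ ¬A) ∨ ¬C) ∧ (¬D ∨ (C ∧ ¬A)) = min(a, b) on (0.44, 0.06) = 0.06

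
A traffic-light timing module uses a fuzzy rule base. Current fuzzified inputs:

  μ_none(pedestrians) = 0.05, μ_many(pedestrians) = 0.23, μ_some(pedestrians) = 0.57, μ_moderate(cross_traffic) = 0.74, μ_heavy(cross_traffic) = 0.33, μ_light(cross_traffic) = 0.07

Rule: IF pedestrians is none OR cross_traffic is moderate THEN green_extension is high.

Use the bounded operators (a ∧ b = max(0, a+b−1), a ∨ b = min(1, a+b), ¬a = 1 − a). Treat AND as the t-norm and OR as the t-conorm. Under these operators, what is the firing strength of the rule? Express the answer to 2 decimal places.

firing strength: none=0.05, moderate=0.74; OR[min(1, a+b)] → w = 0.79

0.79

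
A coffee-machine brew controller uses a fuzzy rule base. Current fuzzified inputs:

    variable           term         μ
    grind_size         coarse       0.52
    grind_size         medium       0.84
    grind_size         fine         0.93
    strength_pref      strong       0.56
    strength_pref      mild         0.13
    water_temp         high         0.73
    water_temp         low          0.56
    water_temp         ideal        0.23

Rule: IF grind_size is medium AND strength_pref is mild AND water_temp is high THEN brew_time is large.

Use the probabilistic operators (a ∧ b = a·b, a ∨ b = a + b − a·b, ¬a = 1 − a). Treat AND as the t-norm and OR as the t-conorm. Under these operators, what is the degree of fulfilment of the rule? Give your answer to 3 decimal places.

0.080

firing strength: medium=0.84, mild=0.13, high=0.73; AND[a·b] → w = 0.0797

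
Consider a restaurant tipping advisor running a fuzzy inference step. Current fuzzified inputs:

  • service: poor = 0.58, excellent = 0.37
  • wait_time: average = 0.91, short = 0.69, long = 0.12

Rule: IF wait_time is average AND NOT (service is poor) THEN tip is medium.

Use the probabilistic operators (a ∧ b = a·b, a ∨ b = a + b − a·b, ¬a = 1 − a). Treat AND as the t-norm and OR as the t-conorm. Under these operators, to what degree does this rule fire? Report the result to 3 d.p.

firing strength: average=0.91, ¬poor=1−0.58=0.42; AND[a·b] → w = 0.3822

0.382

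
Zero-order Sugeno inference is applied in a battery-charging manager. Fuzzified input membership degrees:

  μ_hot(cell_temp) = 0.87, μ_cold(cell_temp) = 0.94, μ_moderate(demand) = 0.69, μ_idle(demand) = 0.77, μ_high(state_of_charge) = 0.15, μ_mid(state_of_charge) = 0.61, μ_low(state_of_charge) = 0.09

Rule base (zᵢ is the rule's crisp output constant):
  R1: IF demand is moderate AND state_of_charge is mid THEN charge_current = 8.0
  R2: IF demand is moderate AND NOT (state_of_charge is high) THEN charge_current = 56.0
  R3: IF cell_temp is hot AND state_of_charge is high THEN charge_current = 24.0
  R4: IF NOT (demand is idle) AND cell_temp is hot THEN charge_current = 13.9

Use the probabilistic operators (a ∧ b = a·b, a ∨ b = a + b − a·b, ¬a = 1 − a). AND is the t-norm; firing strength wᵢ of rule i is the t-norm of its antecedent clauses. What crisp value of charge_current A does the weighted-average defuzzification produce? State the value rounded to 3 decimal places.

R1 (z=8.0): moderate=0.69, mid=0.61; AND[a·b] → w = 0.4209
R2 (z=56.0): moderate=0.69, ¬high=1−0.15=0.85; AND[a·b] → w = 0.5865
R3 (z=24.0): hot=0.87, high=0.15; AND[a·b] → w = 0.1305
R4 (z=13.9): ¬idle=1−0.77=0.23, hot=0.87; AND[a·b] → w = 0.2001
Weighted average = (0.4209·8.0 + 0.5865·56.0 + 0.1305·24.0 + 0.2001·13.9) / (0.4209 + 0.5865 + 0.1305 + 0.2001)
  = 42.1246 / 1.3380 = 31.483

31.483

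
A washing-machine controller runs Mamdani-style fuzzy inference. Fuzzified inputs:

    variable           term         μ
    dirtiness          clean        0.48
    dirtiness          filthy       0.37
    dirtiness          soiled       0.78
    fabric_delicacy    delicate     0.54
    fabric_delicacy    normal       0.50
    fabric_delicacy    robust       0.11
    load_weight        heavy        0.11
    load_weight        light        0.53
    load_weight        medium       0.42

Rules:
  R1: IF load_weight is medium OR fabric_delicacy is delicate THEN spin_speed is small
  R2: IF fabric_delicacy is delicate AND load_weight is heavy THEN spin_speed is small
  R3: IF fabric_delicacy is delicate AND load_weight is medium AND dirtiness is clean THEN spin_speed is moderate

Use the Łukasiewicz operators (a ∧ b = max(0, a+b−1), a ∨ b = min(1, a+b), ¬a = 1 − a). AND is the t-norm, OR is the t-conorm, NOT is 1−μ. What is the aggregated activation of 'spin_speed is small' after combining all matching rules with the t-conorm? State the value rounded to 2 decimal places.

0.96

R1: medium=0.42, delicate=0.54; OR[min(1, a+b)] → w = 0.96
R2: delicate=0.54, heavy=0.11; AND[max(0, a+b−1)] → w = 0.00
R3: delicate=0.54, medium=0.42, clean=0.48; AND[max(0, a+b−1)] → w = 0.00
Rules with consequent 'small': {R1, R2} → strengths 0.96, 0.00
Aggregate via t-conorm [min(1, a+b)]: 0.96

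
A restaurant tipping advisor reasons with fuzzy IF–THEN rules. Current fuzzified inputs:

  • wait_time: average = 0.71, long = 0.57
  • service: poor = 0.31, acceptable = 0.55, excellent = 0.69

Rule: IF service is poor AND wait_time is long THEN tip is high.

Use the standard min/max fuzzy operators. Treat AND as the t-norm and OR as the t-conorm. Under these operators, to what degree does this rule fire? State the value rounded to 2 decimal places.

firing strength: poor=0.31, long=0.57; AND[min(a, b)] → w = 0.31

0.31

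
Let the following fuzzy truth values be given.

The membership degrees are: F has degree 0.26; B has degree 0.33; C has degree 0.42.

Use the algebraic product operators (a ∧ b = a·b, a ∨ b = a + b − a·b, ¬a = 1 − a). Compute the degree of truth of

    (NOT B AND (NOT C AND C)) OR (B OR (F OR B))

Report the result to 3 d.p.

NOT B = 1 − 0.3300 = 0.6700
NOT C = 1 − 0.4200 = 0.5800
NOT C AND C = a·b on (0.5800, 0.4200) = 0.2436
NOT B AND (NOT C AND C) = a·b on (0.6700, 0.2436) = 0.1632
F OR B = a + b − a·b on (0.2600, 0.3300) = 0.5042
B OR (F OR B) = a + b − a·b on (0.3300, 0.5042) = 0.6678
(NOT B AND (NOT C AND C)) OR (B OR (F OR B)) = a + b − a·b on (0.1632, 0.6678) = 0.7220

0.722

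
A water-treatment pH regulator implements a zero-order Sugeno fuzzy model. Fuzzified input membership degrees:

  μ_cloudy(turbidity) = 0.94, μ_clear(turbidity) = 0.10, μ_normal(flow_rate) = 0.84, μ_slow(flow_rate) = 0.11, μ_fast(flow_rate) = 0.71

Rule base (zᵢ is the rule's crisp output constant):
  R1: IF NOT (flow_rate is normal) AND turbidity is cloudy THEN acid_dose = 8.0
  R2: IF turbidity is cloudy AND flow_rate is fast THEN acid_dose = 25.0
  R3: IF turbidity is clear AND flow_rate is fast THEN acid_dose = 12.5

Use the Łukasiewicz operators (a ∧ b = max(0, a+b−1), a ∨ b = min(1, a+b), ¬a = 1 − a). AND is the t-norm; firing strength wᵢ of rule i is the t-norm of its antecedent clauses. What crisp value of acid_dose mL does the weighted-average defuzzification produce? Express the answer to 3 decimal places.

22.733

R1 (z=8.0): ¬normal=1−0.84=0.16, cloudy=0.94; AND[max(0, a+b−1)] → w = 0.10
R2 (z=25.0): cloudy=0.94, fast=0.71; AND[max(0, a+b−1)] → w = 0.65
R3 (z=12.5): clear=0.10, fast=0.71; AND[max(0, a+b−1)] → w = 0.00
Weighted average = (0.10·8.0 + 0.65·25.0 + 0.00·12.5) / (0.10 + 0.65 + 0.00)
  = 17.0500 / 0.7500 = 22.733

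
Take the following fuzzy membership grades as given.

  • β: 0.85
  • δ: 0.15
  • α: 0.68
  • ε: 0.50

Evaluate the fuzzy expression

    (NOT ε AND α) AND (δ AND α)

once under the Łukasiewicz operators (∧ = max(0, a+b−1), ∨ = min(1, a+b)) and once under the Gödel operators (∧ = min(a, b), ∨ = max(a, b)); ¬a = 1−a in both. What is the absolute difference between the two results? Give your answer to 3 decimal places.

0.150

Under Łukasiewicz:
  NOT ε = 1 − 0.50 = 0.50
  NOT ε AND α = max(0, a+b−1) on (0.50, 0.68) = 0.18
  δ AND α = max(0, a+b−1) on (0.15, 0.68) = 0.00
  (NOT ε AND α) AND (δ AND α) = max(0, a+b−1) on (0.18, 0.00) = 0.00
  → value = 0.0000
Under Gödel:
  NOT ε = 1 − 0.50 = 0.50
  NOT ε AND α = min(a, b) on (0.50, 0.68) = 0.50
  δ AND α = min(a, b) on (0.15, 0.68) = 0.15
  (NOT ε AND α) AND (δ AND α) = min(a, b) on (0.50, 0.15) = 0.15
  → value = 0.1500
|0.0000 − 0.1500| = 0.150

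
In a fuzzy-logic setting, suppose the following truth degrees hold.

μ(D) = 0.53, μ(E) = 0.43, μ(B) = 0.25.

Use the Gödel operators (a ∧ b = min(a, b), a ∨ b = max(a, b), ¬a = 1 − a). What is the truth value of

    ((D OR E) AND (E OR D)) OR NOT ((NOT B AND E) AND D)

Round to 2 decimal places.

0.57

D OR E = max(a, b) on (0.53, 0.43) = 0.53
E OR D = max(a, b) on (0.43, 0.53) = 0.53
(D OR E) AND (E OR D) = min(a, b) on (0.53, 0.53) = 0.53
NOT B = 1 − 0.25 = 0.75
NOT B AND E = min(a, b) on (0.75, 0.43) = 0.43
(NOT B AND E) AND D = min(a, b) on (0.43, 0.53) = 0.43
NOT ((NOT B AND E) AND D) = 1 − 0.43 = 0.57
((D OR E) AND (E OR D)) OR NOT ((NOT B AND E) AND D) = max(a, b) on (0.53, 0.57) = 0.57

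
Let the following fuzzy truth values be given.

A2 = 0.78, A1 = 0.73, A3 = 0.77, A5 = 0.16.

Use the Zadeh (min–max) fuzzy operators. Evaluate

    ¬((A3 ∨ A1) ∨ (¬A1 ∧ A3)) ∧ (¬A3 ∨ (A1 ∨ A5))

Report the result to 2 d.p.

A3 ∨ A1 = max(a, b) on (0.77, 0.73) = 0.77
¬A1 = 1 − 0.73 = 0.27
¬A1 ∧ A3 = min(a, b) on (0.27, 0.77) = 0.27
(A3 ∨ A1) ∨ (¬A1 ∧ A3) = max(a, b) on (0.77, 0.27) = 0.77
¬((A3 ∨ A1) ∨ (¬A1 ∧ A3)) = 1 − 0.77 = 0.23
¬A3 = 1 − 0.77 = 0.23
A1 ∨ A5 = max(a, b) on (0.73, 0.16) = 0.73
¬A3 ∨ (A1 ∨ A5) = max(a, b) on (0.23, 0.73) = 0.73
¬((A3 ∨ A1) ∨ (¬A1 ∧ A3)) ∧ (¬A3 ∨ (A1 ∨ A5)) = min(a, b) on (0.23, 0.73) = 0.23

0.23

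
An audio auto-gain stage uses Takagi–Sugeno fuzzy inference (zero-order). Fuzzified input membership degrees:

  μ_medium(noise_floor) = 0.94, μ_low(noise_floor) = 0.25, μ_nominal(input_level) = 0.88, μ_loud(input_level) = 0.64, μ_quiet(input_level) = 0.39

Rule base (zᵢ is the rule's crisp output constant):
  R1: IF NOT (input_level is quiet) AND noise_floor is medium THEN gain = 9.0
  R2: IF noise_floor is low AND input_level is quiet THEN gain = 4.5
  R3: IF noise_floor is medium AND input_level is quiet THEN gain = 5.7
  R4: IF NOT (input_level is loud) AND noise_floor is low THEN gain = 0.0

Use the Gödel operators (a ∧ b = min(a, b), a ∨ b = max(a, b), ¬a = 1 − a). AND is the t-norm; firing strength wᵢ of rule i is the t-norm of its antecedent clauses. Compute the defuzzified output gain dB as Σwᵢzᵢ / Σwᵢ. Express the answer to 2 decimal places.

R1 (z=9.0): ¬quiet=1−0.39=0.61, medium=0.94; AND[min(a, b)] → w = 0.61
R2 (z=4.5): low=0.25, quiet=0.39; AND[min(a, b)] → w = 0.25
R3 (z=5.7): medium=0.94, quiet=0.39; AND[min(a, b)] → w = 0.39
R4 (z=0.0): ¬loud=1−0.64=0.36, low=0.25; AND[min(a, b)] → w = 0.25
Weighted average = (0.61·9.0 + 0.25·4.5 + 0.39·5.7 + 0.25·0.0) / (0.61 + 0.25 + 0.39 + 0.25)
  = 8.8380 / 1.5000 = 5.89

5.89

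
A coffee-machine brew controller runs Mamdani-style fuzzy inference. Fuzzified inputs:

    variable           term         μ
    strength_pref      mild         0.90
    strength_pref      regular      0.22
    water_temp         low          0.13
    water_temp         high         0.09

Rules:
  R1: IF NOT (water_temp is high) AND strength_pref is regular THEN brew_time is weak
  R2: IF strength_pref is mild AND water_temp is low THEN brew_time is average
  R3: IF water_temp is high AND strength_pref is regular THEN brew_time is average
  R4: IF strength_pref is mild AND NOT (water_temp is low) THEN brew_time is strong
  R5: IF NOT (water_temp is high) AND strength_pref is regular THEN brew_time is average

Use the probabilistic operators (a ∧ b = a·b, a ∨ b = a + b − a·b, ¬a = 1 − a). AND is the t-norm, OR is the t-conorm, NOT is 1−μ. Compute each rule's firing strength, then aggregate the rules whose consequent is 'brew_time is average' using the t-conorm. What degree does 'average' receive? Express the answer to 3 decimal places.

0.308

R1: ¬high=1−0.09=0.91, regular=0.22; AND[a·b] → w = 0.2002
R2: mild=0.90, low=0.13; AND[a·b] → w = 0.1170
R3: high=0.09, regular=0.22; AND[a·b] → w = 0.0198
R4: mild=0.90, ¬low=1−0.13=0.87; AND[a·b] → w = 0.7830
R5: ¬high=1−0.09=0.91, regular=0.22; AND[a·b] → w = 0.2002
Rules with consequent 'average': {R2, R3, R5} → strengths 0.1170, 0.0198, 0.2002
Aggregate via t-conorm [a + b − a·b]: 0.3078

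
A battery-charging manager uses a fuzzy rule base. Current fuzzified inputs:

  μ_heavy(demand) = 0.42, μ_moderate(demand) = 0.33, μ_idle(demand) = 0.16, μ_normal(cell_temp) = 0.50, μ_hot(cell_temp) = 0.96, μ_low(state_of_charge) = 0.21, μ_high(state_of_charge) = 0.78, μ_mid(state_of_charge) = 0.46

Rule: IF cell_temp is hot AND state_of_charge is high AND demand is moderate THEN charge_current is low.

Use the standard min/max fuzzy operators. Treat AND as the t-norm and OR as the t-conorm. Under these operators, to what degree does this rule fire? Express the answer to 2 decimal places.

0.33

firing strength: hot=0.96, high=0.78, moderate=0.33; AND[min(a, b)] → w = 0.33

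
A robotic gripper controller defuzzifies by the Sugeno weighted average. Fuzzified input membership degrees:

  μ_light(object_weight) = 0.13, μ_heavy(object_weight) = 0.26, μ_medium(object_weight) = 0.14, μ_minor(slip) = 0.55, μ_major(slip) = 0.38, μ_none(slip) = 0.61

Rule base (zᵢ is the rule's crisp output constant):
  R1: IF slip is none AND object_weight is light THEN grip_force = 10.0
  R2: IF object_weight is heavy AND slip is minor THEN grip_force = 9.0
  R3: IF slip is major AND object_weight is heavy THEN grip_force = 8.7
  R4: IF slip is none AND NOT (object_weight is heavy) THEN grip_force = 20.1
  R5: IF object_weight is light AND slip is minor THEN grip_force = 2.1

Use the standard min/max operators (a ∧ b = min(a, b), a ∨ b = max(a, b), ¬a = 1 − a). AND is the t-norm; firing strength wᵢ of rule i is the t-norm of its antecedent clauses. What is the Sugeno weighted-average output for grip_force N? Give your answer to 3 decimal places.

R1 (z=10.0): none=0.61, light=0.13; AND[min(a, b)] → w = 0.13
R2 (z=9.0): heavy=0.26, minor=0.55; AND[min(a, b)] → w = 0.26
R3 (z=8.7): major=0.38, heavy=0.26; AND[min(a, b)] → w = 0.26
R4 (z=20.1): none=0.61, ¬heavy=1−0.26=0.74; AND[min(a, b)] → w = 0.61
R5 (z=2.1): light=0.13, minor=0.55; AND[min(a, b)] → w = 0.13
Weighted average = (0.13·10.0 + 0.26·9.0 + 0.26·8.7 + 0.61·20.1 + 0.13·2.1) / (0.13 + 0.26 + 0.26 + 0.61 + 0.13)
  = 18.4360 / 1.3900 = 13.263

13.263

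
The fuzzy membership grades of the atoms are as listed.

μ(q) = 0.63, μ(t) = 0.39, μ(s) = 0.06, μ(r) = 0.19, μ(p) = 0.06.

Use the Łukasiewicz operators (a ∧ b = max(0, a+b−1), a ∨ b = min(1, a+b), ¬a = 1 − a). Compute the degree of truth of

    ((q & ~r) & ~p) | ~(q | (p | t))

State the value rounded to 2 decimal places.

~r = 1 − 0.19 = 0.81
q & ~r = max(0, a+b−1) on (0.63, 0.81) = 0.44
~p = 1 − 0.06 = 0.94
(q & ~r) & ~p = max(0, a+b−1) on (0.44, 0.94) = 0.38
p | t = min(1, a+b) on (0.06, 0.39) = 0.45
q | (p | t) = min(1, a+b) on (0.63, 0.45) = 1.00
~(q | (p | t)) = 1 − 1.00 = 0.00
((q & ~r) & ~p) | ~(q | (p | t)) = min(1, a+b) on (0.38, 0.00) = 0.38

0.38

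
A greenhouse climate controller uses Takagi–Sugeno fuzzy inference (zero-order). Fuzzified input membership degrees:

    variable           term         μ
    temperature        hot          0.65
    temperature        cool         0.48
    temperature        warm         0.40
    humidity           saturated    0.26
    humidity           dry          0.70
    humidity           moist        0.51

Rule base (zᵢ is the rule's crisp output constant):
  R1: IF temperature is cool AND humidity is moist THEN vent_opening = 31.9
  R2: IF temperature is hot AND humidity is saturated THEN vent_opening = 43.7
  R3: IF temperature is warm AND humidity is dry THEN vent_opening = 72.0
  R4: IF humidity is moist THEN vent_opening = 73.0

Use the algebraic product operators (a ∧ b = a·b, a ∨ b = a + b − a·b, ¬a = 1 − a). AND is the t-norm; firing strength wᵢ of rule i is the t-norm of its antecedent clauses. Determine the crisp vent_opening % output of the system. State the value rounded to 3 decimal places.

R1 (z=31.9): cool=0.48, moist=0.51; AND[a·b] → w = 0.2448
R2 (z=43.7): hot=0.65, saturated=0.26; AND[a·b] → w = 0.1690
R3 (z=72.0): warm=0.40, dry=0.70; AND[a·b] → w = 0.2800
R4 (z=73.0): moist=0.51 → w = 0.5100
Weighted average = (0.2448·31.9 + 0.1690·43.7 + 0.2800·72.0 + 0.5100·73.0) / (0.2448 + 0.1690 + 0.2800 + 0.5100)
  = 72.5844 / 1.2038 = 60.296

60.296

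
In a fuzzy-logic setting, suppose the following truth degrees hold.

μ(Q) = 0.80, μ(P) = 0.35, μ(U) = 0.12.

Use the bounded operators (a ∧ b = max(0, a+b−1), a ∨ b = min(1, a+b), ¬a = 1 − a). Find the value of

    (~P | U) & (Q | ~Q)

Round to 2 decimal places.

0.77

~P = 1 − 0.35 = 0.65
~P | U = min(1, a+b) on (0.65, 0.12) = 0.77
~Q = 1 − 0.80 = 0.20
Q | ~Q = min(1, a+b) on (0.80, 0.20) = 1.00
(~P | U) & (Q | ~Q) = max(0, a+b−1) on (0.77, 1.00) = 0.77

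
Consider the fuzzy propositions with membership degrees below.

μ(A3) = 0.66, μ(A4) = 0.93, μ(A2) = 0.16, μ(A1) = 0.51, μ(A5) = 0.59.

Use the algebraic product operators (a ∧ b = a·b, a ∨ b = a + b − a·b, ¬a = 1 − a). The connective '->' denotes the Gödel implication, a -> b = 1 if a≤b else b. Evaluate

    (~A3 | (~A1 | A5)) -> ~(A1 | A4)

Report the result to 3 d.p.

~A3 = 1 − 0.6600 = 0.3400
~A1 = 1 − 0.5100 = 0.4900
~A1 | A5 = a + b − a·b on (0.4900, 0.5900) = 0.7909
~A3 | (~A1 | A5) = a + b − a·b on (0.3400, 0.7909) = 0.8620
A1 | A4 = a + b − a·b on (0.5100, 0.9300) = 0.9657
~(A1 | A4) = 1 − 0.9657 = 0.0343
(~A3 | (~A1 | A5)) -> ~(A1 | A4)  [Gödel: 1 if a≤b else b] with a=0.8620, b=0.0343 → 0.0343

0.034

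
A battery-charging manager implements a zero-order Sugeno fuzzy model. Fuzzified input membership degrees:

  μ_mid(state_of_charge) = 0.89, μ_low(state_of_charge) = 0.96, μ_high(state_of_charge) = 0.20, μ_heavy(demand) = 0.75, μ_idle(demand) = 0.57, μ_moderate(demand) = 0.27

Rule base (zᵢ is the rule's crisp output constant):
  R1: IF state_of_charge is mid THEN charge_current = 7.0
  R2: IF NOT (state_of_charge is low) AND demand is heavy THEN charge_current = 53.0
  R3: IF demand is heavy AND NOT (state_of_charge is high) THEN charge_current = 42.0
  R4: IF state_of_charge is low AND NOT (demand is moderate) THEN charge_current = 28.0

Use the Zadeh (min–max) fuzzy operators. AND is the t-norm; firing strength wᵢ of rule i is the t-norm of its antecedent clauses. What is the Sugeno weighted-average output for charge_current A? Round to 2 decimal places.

25.02

R1 (z=7.0): mid=0.89 → w = 0.89
R2 (z=53.0): ¬low=1−0.96=0.04, heavy=0.75; AND[min(a, b)] → w = 0.04
R3 (z=42.0): heavy=0.75, ¬high=1−0.20=0.80; AND[min(a, b)] → w = 0.75
R4 (z=28.0): low=0.96, ¬moderate=1−0.27=0.73; AND[min(a, b)] → w = 0.73
Weighted average = (0.89·7.0 + 0.04·53.0 + 0.75·42.0 + 0.73·28.0) / (0.89 + 0.04 + 0.75 + 0.73)
  = 60.2900 / 2.4100 = 25.02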